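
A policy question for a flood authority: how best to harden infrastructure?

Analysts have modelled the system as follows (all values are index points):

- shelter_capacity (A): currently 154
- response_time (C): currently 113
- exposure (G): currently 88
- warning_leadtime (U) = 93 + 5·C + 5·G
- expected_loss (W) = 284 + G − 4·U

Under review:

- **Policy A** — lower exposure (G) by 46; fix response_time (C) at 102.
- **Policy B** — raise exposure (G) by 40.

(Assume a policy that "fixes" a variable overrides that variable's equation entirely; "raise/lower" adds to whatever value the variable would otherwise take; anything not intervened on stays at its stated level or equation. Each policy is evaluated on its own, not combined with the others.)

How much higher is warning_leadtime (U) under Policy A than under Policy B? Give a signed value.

Policy A (G − 46, C := 102):
  C = 102
  G = 88 − 46 = 42
  U = 93 + 5·102 + 5·42 = 813
Policy B (G + 40):
  C = 113
  G = 88 + 40 = 128
  U = 93 + 5·113 + 5·128 = 1298
U: 813 − 1298 = -485

-485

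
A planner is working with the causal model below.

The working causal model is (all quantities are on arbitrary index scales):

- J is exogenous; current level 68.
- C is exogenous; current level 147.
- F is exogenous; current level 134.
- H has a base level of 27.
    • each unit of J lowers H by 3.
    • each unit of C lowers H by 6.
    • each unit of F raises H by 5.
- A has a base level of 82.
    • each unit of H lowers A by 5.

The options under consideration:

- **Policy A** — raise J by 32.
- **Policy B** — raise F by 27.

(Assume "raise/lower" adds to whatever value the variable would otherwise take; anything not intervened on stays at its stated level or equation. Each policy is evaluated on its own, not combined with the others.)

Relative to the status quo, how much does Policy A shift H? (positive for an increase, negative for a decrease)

Baseline:
  J = 68
  C = 147
  F = 134
  H = 27 − 3·68 − 6·147 + 5·134 = -389
Policy A (J + 32):
  J = 68 + 32 = 100
  C = 147
  F = 134
  H = 27 − 3·100 − 6·147 + 5·134 = -485
Change in H: -485 − (-389) = -96

-96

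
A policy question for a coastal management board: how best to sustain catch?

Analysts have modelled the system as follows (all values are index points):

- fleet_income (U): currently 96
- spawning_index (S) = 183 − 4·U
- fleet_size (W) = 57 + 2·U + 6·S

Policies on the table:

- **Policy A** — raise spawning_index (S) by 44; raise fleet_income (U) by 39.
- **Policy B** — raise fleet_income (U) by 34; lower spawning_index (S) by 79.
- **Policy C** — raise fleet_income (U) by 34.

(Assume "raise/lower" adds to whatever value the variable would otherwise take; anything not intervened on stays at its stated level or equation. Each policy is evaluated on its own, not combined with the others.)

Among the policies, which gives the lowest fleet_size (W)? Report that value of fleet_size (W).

Policy A (S + 44, U + 39):
  U = 96 + 39 = 135
  S = 183 − 4·135 (+44 from intervention) = -313
  W = 57 + 2·135 + 6·(-313) = -1551
Policy B (U + 34, S − 79):
  U = 96 + 34 = 130
  S = 183 − 4·130 (−79 from intervention) = -416
  W = 57 + 2·130 + 6·(-416) = -2179
Policy C (U + 34):
  U = 96 + 34 = 130
  S = 183 − 4·130 = -337
  W = 57 + 2·130 + 6·(-337) = -1705
Comparing — Policy A: W=-1551, Policy B: W=-2179, Policy C: W=-1705. Lowest is -2179 (Policy B).

-2179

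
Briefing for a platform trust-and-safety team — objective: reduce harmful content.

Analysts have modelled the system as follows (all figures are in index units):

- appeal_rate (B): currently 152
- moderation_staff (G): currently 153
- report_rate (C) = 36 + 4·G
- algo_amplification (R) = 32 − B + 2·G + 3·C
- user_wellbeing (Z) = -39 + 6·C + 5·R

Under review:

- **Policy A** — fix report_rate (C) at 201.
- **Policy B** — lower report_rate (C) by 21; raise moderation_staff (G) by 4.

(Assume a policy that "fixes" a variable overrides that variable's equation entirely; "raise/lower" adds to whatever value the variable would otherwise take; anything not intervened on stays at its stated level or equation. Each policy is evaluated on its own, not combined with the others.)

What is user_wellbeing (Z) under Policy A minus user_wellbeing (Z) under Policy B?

Policy A (C := 201):
  B = 152
  G = 153
  C = 201
  R = 32 − 152 + 2·153 + 3·201 = 789
  Z = -39 + 6·201 + 5·789 = 5112
Policy B (C − 21, G + 4):
  B = 152
  G = 153 + 4 = 157
  C = 36 + 4·157 (−21 from intervention) = 643
  R = 32 − 152 + 2·157 + 3·643 = 2123
  Z = -39 + 6·643 + 5·2123 = 14434
Z: 5112 − 14434 = -9322

-9322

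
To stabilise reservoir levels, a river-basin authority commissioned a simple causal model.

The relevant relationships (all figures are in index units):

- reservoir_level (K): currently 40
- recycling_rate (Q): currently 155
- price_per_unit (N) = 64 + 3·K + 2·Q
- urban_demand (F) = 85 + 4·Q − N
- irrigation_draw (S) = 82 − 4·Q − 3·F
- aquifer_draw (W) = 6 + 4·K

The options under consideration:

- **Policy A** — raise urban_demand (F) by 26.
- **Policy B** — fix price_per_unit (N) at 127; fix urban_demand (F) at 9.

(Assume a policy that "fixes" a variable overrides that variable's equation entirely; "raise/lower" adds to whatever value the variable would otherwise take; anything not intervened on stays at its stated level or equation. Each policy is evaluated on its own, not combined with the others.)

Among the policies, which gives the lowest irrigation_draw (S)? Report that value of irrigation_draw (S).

Policy A (F + 26):
  K = 40
  Q = 155
  N = 64 + 3·40 + 2·155 = 494
  F = 85 + 4·155 − 494 (+26 from intervention) = 237
  S = 82 − 4·155 − 3·237 = -1249
Policy B (N := 127, F := 9):
  K = 40
  Q = 155
  N = 127
  F = 9
  S = 82 − 4·155 − 3·9 = -565
Comparing — Policy A: S=-1249, Policy B: S=-565. Lowest is -1249 (Policy A).

-1249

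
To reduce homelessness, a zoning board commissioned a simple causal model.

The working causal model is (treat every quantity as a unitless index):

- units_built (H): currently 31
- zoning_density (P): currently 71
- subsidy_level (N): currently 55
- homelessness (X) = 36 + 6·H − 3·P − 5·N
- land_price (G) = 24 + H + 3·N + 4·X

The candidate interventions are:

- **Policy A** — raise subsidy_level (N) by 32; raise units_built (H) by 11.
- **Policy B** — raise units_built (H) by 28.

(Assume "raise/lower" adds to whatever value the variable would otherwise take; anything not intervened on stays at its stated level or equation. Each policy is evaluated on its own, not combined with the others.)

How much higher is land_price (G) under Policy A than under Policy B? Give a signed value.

Policy A (N + 32, H + 11):
  H = 31 + 11 = 42
  P = 71
  N = 55 + 32 = 87
  X = 36 + 6·42 − 3·71 − 5·87 = -360
  G = 24 + 42 + 3·87 + 4·(-360) = -1113
Policy B (H + 28):
  H = 31 + 28 = 59
  P = 71
  N = 55
  X = 36 + 6·59 − 3·71 − 5·55 = -98
  G = 24 + 59 + 3·55 + 4·(-98) = -144
G: -1113 − (-144) = -969

-969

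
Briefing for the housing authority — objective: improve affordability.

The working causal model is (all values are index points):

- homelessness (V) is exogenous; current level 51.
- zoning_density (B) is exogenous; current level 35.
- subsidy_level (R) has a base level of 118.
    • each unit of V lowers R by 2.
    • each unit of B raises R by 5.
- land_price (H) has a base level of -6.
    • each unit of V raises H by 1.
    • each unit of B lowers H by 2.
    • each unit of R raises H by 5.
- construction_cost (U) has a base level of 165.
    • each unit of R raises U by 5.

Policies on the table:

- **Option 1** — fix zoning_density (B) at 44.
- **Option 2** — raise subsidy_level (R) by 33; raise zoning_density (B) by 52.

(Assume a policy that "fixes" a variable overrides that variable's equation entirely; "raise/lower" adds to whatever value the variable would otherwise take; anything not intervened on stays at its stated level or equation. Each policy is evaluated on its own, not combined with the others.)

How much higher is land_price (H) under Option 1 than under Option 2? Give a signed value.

-1154

Option 1 (B := 44):
  V = 51
  B = 44
  R = 118 − 2·51 + 5·44 = 236
  H = -6 + 51 − 2·44 + 5·236 = 1137
Option 2 (R + 33, B + 52):
  V = 51
  B = 35 + 52 = 87
  R = 118 − 2·51 + 5·87 (+33 from intervention) = 484
  H = -6 + 51 − 2·87 + 5·484 = 2291
H: 1137 − 2291 = -1154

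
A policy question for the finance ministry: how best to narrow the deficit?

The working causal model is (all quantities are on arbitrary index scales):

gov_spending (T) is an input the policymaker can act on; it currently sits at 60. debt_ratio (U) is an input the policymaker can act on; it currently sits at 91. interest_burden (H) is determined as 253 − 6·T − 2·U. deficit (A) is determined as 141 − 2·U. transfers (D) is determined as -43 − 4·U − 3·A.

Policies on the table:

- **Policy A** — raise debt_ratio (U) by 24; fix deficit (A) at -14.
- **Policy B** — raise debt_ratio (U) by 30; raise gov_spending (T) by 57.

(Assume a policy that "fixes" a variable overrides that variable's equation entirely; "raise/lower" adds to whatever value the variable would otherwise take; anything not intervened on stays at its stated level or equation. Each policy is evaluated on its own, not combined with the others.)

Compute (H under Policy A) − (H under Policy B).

354

Policy A (U + 24, A := -14):
  T = 60
  U = 91 + 24 = 115
  H = 253 − 6·60 − 2·115 = -337
Policy B (U + 30, T + 57):
  T = 60 + 57 = 117
  U = 91 + 30 = 121
  H = 253 − 6·117 − 2·121 = -691
H: -337 − (-691) = 354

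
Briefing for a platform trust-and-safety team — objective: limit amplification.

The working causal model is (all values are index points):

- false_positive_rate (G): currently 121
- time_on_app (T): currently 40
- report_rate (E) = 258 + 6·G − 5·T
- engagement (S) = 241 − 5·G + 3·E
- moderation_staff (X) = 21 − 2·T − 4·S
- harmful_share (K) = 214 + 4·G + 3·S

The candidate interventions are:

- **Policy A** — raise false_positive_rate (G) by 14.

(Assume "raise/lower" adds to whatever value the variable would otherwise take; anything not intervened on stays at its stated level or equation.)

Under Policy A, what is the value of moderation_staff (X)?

-8739

Policy A (G + 14):
  G = 121 + 14 = 135
  T = 40
  E = 258 + 6·135 − 5·40 = 868
  S = 241 − 5·135 + 3·868 = 2170
  X = 21 − 2·40 − 4·2170 = -8739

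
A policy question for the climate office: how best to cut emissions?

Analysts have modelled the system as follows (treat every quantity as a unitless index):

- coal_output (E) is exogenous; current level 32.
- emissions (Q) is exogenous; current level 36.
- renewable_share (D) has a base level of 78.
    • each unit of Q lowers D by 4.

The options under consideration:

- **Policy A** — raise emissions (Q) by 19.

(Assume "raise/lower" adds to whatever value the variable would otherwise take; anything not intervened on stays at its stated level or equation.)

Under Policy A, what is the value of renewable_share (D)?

-142

Policy A (Q + 19):
  Q = 36 + 19 = 55
  D = 78 − 4·55 = -142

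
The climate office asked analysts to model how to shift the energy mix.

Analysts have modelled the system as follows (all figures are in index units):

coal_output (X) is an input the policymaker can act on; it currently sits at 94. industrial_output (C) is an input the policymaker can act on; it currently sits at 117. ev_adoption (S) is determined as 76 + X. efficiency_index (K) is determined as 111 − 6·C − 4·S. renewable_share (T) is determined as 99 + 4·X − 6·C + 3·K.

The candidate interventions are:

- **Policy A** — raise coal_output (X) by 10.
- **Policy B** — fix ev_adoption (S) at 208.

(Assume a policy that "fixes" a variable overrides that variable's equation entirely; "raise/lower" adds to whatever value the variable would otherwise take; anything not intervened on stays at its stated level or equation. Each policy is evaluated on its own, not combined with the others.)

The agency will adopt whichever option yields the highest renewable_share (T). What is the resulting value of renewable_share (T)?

-4120

Policy A (X + 10):
  X = 94 + 10 = 104
  C = 117
  S = 76 + 104 = 180
  K = 111 − 6·117 − 4·180 = -1311
  T = 99 + 4·104 − 6·117 + 3·(-1311) = -4120
Policy B (S := 208):
  X = 94
  C = 117
  S = 208
  K = 111 − 6·117 − 4·208 = -1423
  T = 99 + 4·94 − 6·117 + 3·(-1423) = -4496
Comparing — Policy A: T=-4120, Policy B: T=-4496. Highest is -4120 (Policy A).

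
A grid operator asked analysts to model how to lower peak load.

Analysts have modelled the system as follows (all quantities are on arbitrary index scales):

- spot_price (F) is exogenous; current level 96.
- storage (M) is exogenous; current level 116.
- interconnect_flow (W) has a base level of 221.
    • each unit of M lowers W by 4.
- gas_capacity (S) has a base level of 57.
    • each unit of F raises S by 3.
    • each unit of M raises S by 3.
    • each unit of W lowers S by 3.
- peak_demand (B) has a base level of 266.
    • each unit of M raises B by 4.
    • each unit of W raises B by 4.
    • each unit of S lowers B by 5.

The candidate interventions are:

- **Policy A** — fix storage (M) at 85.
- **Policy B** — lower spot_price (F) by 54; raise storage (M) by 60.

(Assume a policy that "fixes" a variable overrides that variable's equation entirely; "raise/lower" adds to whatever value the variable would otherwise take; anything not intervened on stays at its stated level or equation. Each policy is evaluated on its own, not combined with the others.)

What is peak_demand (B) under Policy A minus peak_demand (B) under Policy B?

Policy A (M := 85):
  F = 96
  M = 85
  W = 221 − 4·85 = -119
  S = 57 + 3·96 + 3·85 − 3·(-119) = 957
  B = 266 + 4·85 + 4·(-119) − 5·957 = -4655
Policy B (F − 54, M + 60):
  F = 96 − 54 = 42
  M = 116 + 60 = 176
  W = 221 − 4·176 = -483
  S = 57 + 3·42 + 3·176 − 3·(-483) = 2160
  B = 266 + 4·176 + 4·(-483) − 5·2160 = -11762
B: -4655 − (-11762) = 7107

7107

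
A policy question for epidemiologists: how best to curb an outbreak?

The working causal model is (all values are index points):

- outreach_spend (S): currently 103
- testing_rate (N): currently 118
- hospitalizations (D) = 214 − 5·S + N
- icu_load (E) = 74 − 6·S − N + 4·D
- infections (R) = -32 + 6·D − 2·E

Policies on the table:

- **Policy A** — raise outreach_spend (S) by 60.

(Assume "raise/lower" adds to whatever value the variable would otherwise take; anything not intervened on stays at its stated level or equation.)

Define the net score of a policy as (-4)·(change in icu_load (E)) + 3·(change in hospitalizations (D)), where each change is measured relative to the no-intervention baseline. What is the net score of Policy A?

5340

Baseline:
  S = 103
  N = 118
  D = 214 − 5·103 + 118 = -183
  E = 74 − 6·103 − 118 + 4·(-183) = -1394
Policy A (S + 60):
  S = 103 + 60 = 163
  N = 118
  D = 214 − 5·163 + 118 = -483
  E = 74 − 6·163 − 118 + 4·(-483) = -2954
ΔE = -2954 − (-1394) = -1560; ΔD = -483 − (-183) = -300
Score = (-4)·(-1560) + 3·(-300) = 5340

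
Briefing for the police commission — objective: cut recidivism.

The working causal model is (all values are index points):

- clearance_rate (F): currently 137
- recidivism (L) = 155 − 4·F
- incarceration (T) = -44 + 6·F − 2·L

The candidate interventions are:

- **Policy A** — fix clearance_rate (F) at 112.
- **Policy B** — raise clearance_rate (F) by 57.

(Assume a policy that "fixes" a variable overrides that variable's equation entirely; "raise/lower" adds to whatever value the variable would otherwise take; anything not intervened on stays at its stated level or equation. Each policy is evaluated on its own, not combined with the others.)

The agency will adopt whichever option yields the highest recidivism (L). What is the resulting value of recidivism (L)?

-293

Policy A (F := 112):
  F = 112
  L = 155 − 4·112 = -293
Policy B (F + 57):
  F = 137 + 57 = 194
  L = 155 − 4·194 = -621
Comparing — Policy A: L=-293, Policy B: L=-621. Highest is -293 (Policy A).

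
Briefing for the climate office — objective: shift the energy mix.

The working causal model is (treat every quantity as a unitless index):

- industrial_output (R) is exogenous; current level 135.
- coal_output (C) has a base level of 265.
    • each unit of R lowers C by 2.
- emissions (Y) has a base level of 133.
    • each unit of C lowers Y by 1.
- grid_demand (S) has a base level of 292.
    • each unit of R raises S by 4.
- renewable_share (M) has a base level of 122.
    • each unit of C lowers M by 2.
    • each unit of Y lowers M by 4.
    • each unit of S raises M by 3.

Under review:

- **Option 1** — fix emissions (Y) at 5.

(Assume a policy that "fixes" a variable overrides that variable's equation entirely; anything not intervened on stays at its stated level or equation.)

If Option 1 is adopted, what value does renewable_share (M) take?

Option 1 (Y := 5):
  R = 135
  C = 265 − 2·135 = -5
  Y = 5
  S = 292 + 4·135 = 832
  M = 122 − 2·(-5) − 4·5 + 3·832 = 2608

2608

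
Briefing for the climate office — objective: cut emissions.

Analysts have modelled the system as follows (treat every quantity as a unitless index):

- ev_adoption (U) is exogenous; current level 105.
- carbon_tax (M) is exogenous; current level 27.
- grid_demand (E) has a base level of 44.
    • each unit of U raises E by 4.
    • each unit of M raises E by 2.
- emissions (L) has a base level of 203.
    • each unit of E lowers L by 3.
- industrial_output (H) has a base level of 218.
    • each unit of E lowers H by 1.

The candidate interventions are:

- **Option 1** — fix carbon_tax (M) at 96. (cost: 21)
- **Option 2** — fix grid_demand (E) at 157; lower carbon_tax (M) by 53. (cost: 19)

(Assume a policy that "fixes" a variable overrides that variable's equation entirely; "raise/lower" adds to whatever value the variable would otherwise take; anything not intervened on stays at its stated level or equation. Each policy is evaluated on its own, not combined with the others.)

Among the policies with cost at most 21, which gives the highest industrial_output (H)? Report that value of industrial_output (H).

Option 1 (M := 96):
  U = 105
  M = 96
  E = 44 + 4·105 + 2·96 = 656
  H = 218 − 656 = -438
Option 2 (E := 157, M − 53):
  U = 105
  M = 27 − 53 = -26
  E = 157
  H = 218 − 157 = 61
Comparing — Option 1: H=-438, Option 2: H=61. Highest is 61 (Option 2).

61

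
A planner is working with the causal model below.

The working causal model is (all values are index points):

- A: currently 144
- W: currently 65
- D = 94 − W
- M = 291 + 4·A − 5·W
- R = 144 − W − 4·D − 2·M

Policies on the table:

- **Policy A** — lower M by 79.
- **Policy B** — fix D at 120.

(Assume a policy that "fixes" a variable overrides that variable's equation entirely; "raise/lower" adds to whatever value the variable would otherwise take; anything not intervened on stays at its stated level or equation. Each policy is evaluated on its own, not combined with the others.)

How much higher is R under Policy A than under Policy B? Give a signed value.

Policy A (M − 79):
  A = 144
  W = 65
  D = 94 − 65 = 29
  M = 291 + 4·144 − 5·65 (−79 from intervention) = 463
  R = 144 − 65 − 4·29 − 2·463 = -963
Policy B (D := 120):
  A = 144
  W = 65
  D = 120
  M = 291 + 4·144 − 5·65 = 542
  R = 144 − 65 − 4·120 − 2·542 = -1485
R: -963 − (-1485) = 522

522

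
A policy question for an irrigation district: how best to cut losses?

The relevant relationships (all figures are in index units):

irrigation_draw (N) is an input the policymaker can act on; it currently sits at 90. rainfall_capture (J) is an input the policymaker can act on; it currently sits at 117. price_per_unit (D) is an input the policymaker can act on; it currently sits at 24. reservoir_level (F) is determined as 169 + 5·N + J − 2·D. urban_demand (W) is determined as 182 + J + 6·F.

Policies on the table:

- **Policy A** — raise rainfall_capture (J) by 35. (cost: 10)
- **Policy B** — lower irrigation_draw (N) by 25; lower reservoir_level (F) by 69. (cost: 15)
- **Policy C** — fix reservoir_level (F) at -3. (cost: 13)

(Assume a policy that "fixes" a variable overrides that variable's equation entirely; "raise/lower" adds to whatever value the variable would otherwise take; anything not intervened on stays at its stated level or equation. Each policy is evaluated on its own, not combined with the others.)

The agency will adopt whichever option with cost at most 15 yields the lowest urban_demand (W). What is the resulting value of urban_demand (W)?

Policy A (J + 35):
  N = 90
  J = 117 + 35 = 152
  D = 24
  F = 169 + 5·90 + 152 − 2·24 = 723
  W = 182 + 152 + 6·723 = 4672
Policy B (N − 25, F − 69):
  N = 90 − 25 = 65
  J = 117
  D = 24
  F = 169 + 5·65 + 117 − 2·24 (−69 from intervention) = 494
  W = 182 + 117 + 6·494 = 3263
Policy C (F := -3):
  N = 90
  J = 117
  D = 24
  F = -3
  W = 182 + 117 + 6·(-3) = 281
Comparing — Policy A: W=4672, Policy B: W=3263, Policy C: W=281. Lowest is 281 (Policy C).

281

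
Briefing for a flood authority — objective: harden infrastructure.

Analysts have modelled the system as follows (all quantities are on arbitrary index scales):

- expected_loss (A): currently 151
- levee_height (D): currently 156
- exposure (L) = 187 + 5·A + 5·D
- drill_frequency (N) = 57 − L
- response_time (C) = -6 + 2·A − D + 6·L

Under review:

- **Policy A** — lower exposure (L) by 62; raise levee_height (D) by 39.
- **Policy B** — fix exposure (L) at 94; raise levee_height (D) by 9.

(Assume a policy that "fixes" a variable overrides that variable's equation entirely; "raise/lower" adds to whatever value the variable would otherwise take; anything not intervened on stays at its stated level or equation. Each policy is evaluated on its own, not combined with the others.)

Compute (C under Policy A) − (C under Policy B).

Policy A (L − 62, D + 39):
  A = 151
  D = 156 + 39 = 195
  L = 187 + 5·151 + 5·195 (−62 from intervention) = 1855
  C = -6 + 2·151 − 195 + 6·1855 = 11231
Policy B (L := 94, D + 9):
  A = 151
  D = 156 + 9 = 165
  L = 94
  C = -6 + 2·151 − 165 + 6·94 = 695
C: 11231 − 695 = 10536

10536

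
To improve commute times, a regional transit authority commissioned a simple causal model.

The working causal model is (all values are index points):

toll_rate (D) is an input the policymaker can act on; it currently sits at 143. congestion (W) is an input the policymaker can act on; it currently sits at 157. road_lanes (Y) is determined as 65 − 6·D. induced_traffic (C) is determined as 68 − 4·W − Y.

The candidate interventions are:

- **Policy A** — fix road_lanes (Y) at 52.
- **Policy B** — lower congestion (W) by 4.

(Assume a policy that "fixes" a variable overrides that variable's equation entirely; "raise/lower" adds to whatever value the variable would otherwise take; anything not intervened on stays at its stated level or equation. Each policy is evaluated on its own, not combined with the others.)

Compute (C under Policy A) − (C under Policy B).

-861

Policy A (Y := 52):
  D = 143
  W = 157
  Y = 52
  C = 68 − 4·157 − 52 = -612
Policy B (W − 4):
  D = 143
  W = 157 − 4 = 153
  Y = 65 − 6·143 = -793
  C = 68 − 4·153 − (-793) = 249
C: -612 − 249 = -861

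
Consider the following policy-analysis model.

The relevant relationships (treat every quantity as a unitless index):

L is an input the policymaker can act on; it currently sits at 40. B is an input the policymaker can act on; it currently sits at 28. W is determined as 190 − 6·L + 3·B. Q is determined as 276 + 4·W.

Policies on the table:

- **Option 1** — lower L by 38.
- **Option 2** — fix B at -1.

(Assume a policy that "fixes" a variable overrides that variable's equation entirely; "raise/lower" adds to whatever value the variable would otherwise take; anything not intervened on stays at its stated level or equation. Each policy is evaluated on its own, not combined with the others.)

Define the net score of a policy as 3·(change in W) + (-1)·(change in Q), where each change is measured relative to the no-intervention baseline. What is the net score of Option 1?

Baseline:
  L = 40
  B = 28
  W = 190 − 6·40 + 3·28 = 34
  Q = 276 + 4·34 = 412
Option 1 (L − 38):
  L = 40 − 38 = 2
  B = 28
  W = 190 − 6·2 + 3·28 = 262
  Q = 276 + 4·262 = 1324
ΔW = 262 − 34 = 228; ΔQ = 1324 − 412 = 912
Score = 3·228 + (-1)·912 = -228

-228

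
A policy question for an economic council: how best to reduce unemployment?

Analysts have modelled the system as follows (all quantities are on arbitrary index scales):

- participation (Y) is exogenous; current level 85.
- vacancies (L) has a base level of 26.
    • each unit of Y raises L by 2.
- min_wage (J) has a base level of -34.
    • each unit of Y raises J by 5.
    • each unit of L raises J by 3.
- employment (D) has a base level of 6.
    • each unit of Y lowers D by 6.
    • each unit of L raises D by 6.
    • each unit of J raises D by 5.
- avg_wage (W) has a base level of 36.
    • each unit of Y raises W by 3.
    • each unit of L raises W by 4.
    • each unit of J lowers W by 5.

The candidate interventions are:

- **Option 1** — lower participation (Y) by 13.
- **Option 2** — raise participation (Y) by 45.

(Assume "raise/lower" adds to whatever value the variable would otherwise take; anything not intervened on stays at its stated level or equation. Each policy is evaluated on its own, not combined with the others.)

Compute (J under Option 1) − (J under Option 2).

Option 1 (Y − 13):
  Y = 85 − 13 = 72
  L = 26 + 2·72 = 170
  J = -34 + 5·72 + 3·170 = 836
Option 2 (Y + 45):
  Y = 85 + 45 = 130
  L = 26 + 2·130 = 286
  J = -34 + 5·130 + 3·286 = 1474
J: 836 − 1474 = -638

-638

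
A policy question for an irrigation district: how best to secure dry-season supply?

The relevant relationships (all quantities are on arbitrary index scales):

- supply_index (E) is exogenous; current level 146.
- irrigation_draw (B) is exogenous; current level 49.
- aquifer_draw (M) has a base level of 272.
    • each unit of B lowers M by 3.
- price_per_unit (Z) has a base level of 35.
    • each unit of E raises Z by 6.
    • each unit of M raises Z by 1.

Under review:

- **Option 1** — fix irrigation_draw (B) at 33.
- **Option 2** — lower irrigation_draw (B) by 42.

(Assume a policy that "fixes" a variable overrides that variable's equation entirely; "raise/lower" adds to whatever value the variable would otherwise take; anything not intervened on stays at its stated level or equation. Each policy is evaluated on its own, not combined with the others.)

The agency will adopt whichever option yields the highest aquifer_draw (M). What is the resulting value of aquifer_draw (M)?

Option 1 (B := 33):
  B = 33
  M = 272 − 3·33 = 173
Option 2 (B − 42):
  B = 49 − 42 = 7
  M = 272 − 3·7 = 251
Comparing — Option 1: M=173, Option 2: M=251. Highest is 251 (Option 2).

251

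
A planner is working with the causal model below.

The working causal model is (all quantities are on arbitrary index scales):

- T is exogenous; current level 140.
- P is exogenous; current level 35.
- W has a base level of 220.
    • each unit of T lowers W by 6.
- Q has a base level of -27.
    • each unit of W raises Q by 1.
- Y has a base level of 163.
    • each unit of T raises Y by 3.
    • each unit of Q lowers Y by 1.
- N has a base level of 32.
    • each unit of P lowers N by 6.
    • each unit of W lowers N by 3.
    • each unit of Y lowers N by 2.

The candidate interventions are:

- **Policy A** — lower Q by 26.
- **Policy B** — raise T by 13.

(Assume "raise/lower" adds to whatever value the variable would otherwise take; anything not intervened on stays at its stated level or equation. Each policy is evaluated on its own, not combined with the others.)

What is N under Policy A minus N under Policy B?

-52

Policy A (Q − 26):
  T = 140
  P = 35
  W = 220 − 6·140 = -620
  Q = -27 + (-620) (−26 from intervention) = -673
  Y = 163 + 3·140 − (-673) = 1256
  N = 32 − 6·35 − 3·(-620) − 2·1256 = -830
Policy B (T + 13):
  T = 140 + 13 = 153
  P = 35
  W = 220 − 6·153 = -698
  Q = -27 + (-698) = -725
  Y = 163 + 3·153 − (-725) = 1347
  N = 32 − 6·35 − 3·(-698) − 2·1347 = -778
N: -830 − (-778) = -52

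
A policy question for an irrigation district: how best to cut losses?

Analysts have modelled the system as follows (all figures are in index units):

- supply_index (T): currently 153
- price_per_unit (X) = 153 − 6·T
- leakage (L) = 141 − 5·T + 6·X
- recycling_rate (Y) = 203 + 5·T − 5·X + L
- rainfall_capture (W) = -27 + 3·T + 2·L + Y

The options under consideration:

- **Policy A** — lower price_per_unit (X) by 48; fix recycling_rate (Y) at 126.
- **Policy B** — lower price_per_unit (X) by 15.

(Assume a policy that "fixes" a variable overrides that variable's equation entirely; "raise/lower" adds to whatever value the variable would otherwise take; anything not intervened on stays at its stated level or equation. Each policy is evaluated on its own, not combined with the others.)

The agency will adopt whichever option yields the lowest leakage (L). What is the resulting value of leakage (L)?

Policy A (X − 48, Y := 126):
  T = 153
  X = 153 − 6·153 (−48 from intervention) = -813
  L = 141 − 5·153 + 6·(-813) = -5502
Policy B (X − 15):
  T = 153
  X = 153 − 6·153 (−15 from intervention) = -780
  L = 141 − 5·153 + 6·(-780) = -5304
Comparing — Policy A: L=-5502, Policy B: L=-5304. Lowest is -5502 (Policy A).

-5502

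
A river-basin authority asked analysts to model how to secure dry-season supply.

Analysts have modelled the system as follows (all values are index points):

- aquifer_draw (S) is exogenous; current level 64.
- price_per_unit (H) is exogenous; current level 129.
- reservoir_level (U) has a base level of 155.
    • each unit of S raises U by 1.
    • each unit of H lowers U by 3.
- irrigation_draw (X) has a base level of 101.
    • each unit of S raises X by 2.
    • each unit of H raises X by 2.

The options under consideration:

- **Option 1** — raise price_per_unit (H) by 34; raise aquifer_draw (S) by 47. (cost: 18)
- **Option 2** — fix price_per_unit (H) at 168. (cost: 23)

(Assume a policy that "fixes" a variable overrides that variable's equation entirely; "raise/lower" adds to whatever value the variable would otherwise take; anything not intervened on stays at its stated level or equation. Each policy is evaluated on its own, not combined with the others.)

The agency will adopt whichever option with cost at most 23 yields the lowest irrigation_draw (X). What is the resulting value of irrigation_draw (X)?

565

Option 1 (H + 34, S + 47):
  S = 64 + 47 = 111
  H = 129 + 34 = 163
  X = 101 + 2·111 + 2·163 = 649
Option 2 (H := 168):
  S = 64
  H = 168
  X = 101 + 2·64 + 2·168 = 565
Comparing — Option 1: X=649, Option 2: X=565. Lowest is 565 (Option 2).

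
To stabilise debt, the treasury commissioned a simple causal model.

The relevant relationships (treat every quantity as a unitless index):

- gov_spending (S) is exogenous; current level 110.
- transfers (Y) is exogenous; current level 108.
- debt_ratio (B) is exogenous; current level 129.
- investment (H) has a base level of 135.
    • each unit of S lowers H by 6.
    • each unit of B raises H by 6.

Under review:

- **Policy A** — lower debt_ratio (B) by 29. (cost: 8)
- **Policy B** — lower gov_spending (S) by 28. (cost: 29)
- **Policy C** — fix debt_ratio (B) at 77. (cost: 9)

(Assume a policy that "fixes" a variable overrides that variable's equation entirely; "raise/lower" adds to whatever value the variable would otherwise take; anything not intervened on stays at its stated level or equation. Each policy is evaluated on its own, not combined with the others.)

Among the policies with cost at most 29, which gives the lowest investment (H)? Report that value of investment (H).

Policy A (B − 29):
  S = 110
  B = 129 − 29 = 100
  H = 135 − 6·110 + 6·100 = 75
Policy B (S − 28):
  S = 110 − 28 = 82
  B = 129
  H = 135 − 6·82 + 6·129 = 417
Policy C (B := 77):
  S = 110
  B = 77
  H = 135 − 6·110 + 6·77 = -63
Comparing — Policy A: H=75, Policy B: H=417, Policy C: H=-63. Lowest is -63 (Policy C).

-63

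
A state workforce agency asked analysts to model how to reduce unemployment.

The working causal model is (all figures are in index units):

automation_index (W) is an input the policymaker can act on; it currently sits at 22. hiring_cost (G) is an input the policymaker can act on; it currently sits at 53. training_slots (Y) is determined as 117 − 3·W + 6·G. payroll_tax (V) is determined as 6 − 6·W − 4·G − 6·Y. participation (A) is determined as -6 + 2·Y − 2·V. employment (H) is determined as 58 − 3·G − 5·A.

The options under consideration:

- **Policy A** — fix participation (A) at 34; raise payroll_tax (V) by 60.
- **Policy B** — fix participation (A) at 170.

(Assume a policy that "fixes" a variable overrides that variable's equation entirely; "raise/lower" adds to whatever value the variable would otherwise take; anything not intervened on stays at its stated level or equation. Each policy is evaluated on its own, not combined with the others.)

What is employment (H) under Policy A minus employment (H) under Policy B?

Policy A (A := 34, V + 60):
  W = 22
  G = 53
  Y = 117 − 3·22 + 6·53 = 369
  V = 6 − 6·22 − 4·53 − 6·369 (+60 from intervention) = -2492
  A = 34
  H = 58 − 3·53 − 5·34 = -271
Policy B (A := 170):
  W = 22
  G = 53
  Y = 117 − 3·22 + 6·53 = 369
  V = 6 − 6·22 − 4·53 − 6·369 = -2552
  A = 170
  H = 58 − 3·53 − 5·170 = -951
H: -271 − (-951) = 680

680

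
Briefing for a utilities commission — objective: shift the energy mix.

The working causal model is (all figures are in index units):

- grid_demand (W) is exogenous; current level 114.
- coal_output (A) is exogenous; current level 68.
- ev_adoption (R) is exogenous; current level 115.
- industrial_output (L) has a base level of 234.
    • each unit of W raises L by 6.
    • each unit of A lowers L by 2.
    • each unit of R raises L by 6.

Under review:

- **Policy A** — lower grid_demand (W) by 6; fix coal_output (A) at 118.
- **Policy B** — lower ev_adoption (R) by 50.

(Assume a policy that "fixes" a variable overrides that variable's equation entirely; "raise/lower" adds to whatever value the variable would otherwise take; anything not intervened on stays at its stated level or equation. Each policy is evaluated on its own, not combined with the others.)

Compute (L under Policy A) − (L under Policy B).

Policy A (W − 6, A := 118):
  W = 114 − 6 = 108
  A = 118
  R = 115
  L = 234 + 6·108 − 2·118 + 6·115 = 1336
Policy B (R − 50):
  W = 114
  A = 68
  R = 115 − 50 = 65
  L = 234 + 6·114 − 2·68 + 6·65 = 1172
L: 1336 − 1172 = 164

164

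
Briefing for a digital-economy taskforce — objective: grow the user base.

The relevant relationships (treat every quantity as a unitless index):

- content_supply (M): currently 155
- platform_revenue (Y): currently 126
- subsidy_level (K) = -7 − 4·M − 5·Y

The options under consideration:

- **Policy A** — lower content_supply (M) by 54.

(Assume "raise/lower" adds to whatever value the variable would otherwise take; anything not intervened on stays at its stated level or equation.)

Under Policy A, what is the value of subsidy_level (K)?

Policy A (M − 54):
  M = 155 − 54 = 101
  Y = 126
  K = -7 − 4·101 − 5·126 = -1041

-1041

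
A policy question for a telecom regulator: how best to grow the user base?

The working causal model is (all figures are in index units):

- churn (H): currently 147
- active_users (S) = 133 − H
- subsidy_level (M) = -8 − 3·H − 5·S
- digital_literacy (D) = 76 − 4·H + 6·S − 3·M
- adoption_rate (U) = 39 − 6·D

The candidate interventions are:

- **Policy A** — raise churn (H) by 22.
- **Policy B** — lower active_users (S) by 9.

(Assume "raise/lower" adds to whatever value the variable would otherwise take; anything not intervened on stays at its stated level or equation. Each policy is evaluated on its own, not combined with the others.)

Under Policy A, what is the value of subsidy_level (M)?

-335

Policy A (H + 22):
  H = 147 + 22 = 169
  S = 133 − 169 = -36
  M = -8 − 3·169 − 5·(-36) = -335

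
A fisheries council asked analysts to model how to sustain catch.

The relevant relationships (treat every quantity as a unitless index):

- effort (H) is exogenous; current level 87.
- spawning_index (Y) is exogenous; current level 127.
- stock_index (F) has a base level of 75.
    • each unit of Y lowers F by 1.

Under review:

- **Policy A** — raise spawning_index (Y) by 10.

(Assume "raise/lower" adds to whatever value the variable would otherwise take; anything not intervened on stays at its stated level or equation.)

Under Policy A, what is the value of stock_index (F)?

-62

Policy A (Y + 10):
  Y = 127 + 10 = 137
  F = 75 − 137 = -62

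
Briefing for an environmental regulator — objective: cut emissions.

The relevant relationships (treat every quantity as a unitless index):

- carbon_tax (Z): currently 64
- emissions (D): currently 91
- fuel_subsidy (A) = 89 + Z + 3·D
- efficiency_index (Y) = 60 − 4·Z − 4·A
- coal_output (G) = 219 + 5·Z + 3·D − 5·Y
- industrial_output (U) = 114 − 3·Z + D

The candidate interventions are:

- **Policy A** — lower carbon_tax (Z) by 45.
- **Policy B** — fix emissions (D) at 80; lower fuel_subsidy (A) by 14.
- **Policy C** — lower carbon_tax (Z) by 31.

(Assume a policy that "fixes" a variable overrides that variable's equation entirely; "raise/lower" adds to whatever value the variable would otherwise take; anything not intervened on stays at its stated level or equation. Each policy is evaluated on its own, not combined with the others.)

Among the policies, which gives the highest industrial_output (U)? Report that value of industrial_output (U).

Policy A (Z − 45):
  Z = 64 − 45 = 19
  D = 91
  U = 114 − 3·19 + 91 = 148
Policy B (D := 80, A − 14):
  Z = 64
  D = 80
  U = 114 − 3·64 + 80 = 2
Policy C (Z − 31):
  Z = 64 − 31 = 33
  D = 91
  U = 114 − 3·33 + 91 = 106
Comparing — Policy A: U=148, Policy B: U=2, Policy C: U=106. Highest is 148 (Policy A).

148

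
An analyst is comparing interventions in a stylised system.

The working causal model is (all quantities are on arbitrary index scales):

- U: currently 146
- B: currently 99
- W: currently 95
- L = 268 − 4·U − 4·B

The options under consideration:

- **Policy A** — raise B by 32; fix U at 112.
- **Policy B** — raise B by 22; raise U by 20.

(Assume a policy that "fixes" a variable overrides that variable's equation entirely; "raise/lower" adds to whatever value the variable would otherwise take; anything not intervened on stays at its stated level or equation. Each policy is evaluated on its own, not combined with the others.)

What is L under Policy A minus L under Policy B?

Policy A (B + 32, U := 112):
  U = 112
  B = 99 + 32 = 131
  L = 268 − 4·112 − 4·131 = -704
Policy B (B + 22, U + 20):
  U = 146 + 20 = 166
  B = 99 + 22 = 121
  L = 268 − 4·166 − 4·121 = -880
L: -704 − (-880) = 176

176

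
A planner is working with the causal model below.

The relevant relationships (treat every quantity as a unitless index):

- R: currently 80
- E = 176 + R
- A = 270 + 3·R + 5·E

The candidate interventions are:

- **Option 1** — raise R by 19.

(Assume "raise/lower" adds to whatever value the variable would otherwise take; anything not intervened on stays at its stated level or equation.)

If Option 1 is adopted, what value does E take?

Option 1 (R + 19):
  R = 80 + 19 = 99
  E = 176 + 99 = 275

275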